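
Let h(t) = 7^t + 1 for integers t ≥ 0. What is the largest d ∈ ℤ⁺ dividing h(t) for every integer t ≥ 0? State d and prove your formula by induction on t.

Computing the first values: h(0) = 2 and h(1) = 8; gcd(2, 8) = 2, so d ≤ 2.
We prove 2 | 7^t + 1 for all t ≥ 0 by induction on t.
Base step (t = 0): h(0) = 2 = 2·(1), so 2 | h(0).
For the inductive step, assume it holds for an arbitrary i ≥ 0, i.e. 2 | h(i). Then
h(i+1) = 7^(i+1) + 1 = 7·(7^i + 1) - 6 = 7·h(i) - 6. The first term is divisible by 2 by the inductive hypothesis, and -6 is divisible by 2. Hence 2 | h(i+1).
By the principle of mathematical induction, the result holds for all t ≥ 0.
Therefore the largest such d is 2.

d = 2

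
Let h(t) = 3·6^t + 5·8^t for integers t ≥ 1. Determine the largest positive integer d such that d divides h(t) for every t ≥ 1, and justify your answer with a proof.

Computing the first values: h(1) = 58 and h(2) = 428; gcd(58, 428) = 2, so d ≤ 2.
We prove 2 | 3·6^t + 5·8^t for all t ≥ 1 by induction on t.
Base step (t = 1): h(1) = 58 = 2·(29), so 2 | h(1).
Inductive step: assume the claim holds for t = j, i.e. 2 | h(j). Then
h(j+1) − 8·h(j) = (3·6^(j+1) + 5·8^(j+1)) − 8·(3·6^j + 5·8^j) = (3)·6^j·(6 − 8) = (-6)·6^j. Since 2 | h(j) by the inductive hypothesis, 2 | 8·h(j); and 2 | -6 since -6 = 2·-3. Therefore 2 | h(j+1).
Hence, by induction on t, the claim holds for every t ≥ 1.
Therefore the largest such d is 2.

d = 2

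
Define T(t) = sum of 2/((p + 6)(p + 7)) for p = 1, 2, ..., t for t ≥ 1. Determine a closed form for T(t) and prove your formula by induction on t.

We claim T(t) = 2t/(7(t + 7)) for all t ≥ 1.
Base step (t = 1): T(1) = 1/28, and the closed form gives 1/28. They agree.
For the inductive step, assume it holds for an arbitrary p ≥ 1, so T(p) = 2p/(7(p + 7)).
Then T(p+1) = T(p) + (2/((p + 7)(p + 8))) = (2p/(7(p + 7))) + (2/((p + 7)(p + 8))).
Simplifying, T(p+1) = 2(p + 1)/(7(p + 8)) = 2(p+1)/(7((p+1) + 7)),
which is the closed form with t = p+1.
This completes the induction.

T(t) = 2t/(7(t + 7))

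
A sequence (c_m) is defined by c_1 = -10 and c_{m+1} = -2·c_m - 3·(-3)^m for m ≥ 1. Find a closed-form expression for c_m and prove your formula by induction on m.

Computing the first terms: c_1 = -10, c_2 = 29, c_3 = -85. This suggests c_m = -(-2)^(m - 1) - (-3)^(m + 1).
Base step (m = 1): the formula gives -10 = -10 = c_1.
Suppose the result is true for m = p, so c_p = -(-2)^(p - 1) - (-3)^(p + 1).
Then c_{p+1} = -2·c_p - 3·(-3)^p = -2·(-(-2)^(p - 1) - (-3)^(p + 1)) - 3·(-3)^p = -(-2)^p - (-3)^(p + 2) = -(-2)^((p+1) - 1) - (-3)^((p+1) + 1),
which is the claimed formula at m = p+1.
This completes the induction.

c_m = -(-2)^(m - 1) - (-3)^(m + 1)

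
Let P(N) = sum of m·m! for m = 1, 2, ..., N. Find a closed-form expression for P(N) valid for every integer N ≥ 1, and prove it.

P(N) = (N + 1)N! - 1

We claim P(N) = (N + 1)N! - 1 for all N ≥ 1.
Base case (N = 1): P(1) = 1, and the closed form gives 1. They agree.
Inductive step: assume the claim holds for N = m, so P(m) = (m + 1)m! - 1.
Then P(m+1) = P(m) + ((m + 1)(m + 1)!) = ((m + 1)m! - 1) + ((m + 1)(m + 1)!).
Simplifying, P(m+1) = ((m+1) + 1)(m+1)! - 1,
which is the closed form with N = m+1.
By induction, the statement is established for all N ≥ 1.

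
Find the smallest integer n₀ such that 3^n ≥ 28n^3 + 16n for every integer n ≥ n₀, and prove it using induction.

At n = 9: 19683 < 20556, so the inequality fails and n₀ ≥ 10. We prove 3^n ≥ 28n^3 + 16n for all n ≥ 10.
For the base case n = 10: 3^n = 59049 and 28n^3 + 16n = 28160, so 59049 ≥ 28160.
Inductive step: assume the claim holds for n = i, so 3^i ≥ 28i^3 + 16i.
Then 3^(i + 1) = 3·(3^i) ≥ 3·(28i^3 + 16i).
Also, for i ≥ 10 we have 3·(28i^3 + 16i) ≥ 28(i+1)^3 + 16(i+1), since 3·(28i^3 + 16i) − (28(i+1)^3 + 16(i+1)) = 56i^3 - 84i^2 - 52i - 44, which is nonnegative for all i ≥ 10.
Combining, 3^(i + 1) ≥ 28(i+1)^3 + 16(i+1).
Hence, by induction on n, the claim holds for every n ≥ 10.
Hence the smallest such n₀ is 10.

n₀ = 10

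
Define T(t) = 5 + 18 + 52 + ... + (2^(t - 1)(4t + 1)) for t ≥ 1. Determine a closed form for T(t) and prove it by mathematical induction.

We claim T(t) = 2^t(4t - 3) + 3 for all t ≥ 1.
Base step (t = 1): T(1) = 5, and the closed form gives 5. They agree.
For the inductive step, assume it holds for an arbitrary i ≥ 1, so T(i) = 2^i(4i - 3) + 3.
Then T(i+1) = T(i) + (2^i(4i + 5)) = (2^i(4i - 3) + 3) + (2^i(4i + 5)).
Simplifying, T(i+1) = 2^(i + 1) + 2^(i + 3)i + 3 = 2^(i+1)(4(i+1) - 3) + 3,
which is the closed form with t = i+1.
This completes the induction.

T(t) = 2^t(4t - 3) + 3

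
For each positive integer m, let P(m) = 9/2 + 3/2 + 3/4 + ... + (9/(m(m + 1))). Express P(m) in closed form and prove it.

We claim P(m) = 9m/(m + 1) for all m ≥ 1.
Base case (m = 1): P(1) = 9/2, and the closed form gives 9/2. They agree.
For the inductive step, assume it holds for an arbitrary k ≥ 1, so P(k) = 9k/(k + 1).
Then P(k+1) = P(k) + (9/((k + 1)(k + 2))) = (9k/(k + 1)) + (9/((k + 1)(k + 2))).
Simplifying, P(k+1) = 9(k + 1)/(k + 2) = 9(k+1)/((k+1) + 1),
which is the closed form with m = k+1.
This completes the induction.

P(m) = 9m/(m + 1)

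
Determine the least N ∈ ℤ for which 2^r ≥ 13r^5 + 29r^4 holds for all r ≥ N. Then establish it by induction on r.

N = 28

At r = 27: 134217728 < 201947580, so the inequality fails and N ≥ 28. We prove 2^r ≥ 13r^5 + 29r^4 for all r ≥ 28.
When r = 28: 2^r = 268435456 and 13r^5 + 29r^4 = 241559808, so 268435456 ≥ 241559808.
For the inductive step, assume it holds for an arbitrary p ≥ 28, so 2^p ≥ 13p^5 + 29p^4.
Then 2^(p + 1) = 2·(2^p) ≥ 2·(13p^5 + 29p^4).
Also, for p ≥ 28 we have 2·(13p^5 + 29p^4) ≥ 13(p+1)^5 + 29(p+1)^4, since 2·(13p^5 + 29p^4) − (13(p+1)^5 + 29(p+1)^4) = 13p^5 - 36p^4 - 246p^3 - 304p^2 - 181p - 42, which is nonnegative for all p ≥ 28.
Combining, 2^(p + 1) ≥ 13(p+1)^5 + 29(p+1)^4.
Hence, by induction on r, the claim holds for every r ≥ 28.
Hence the smallest such N is 28.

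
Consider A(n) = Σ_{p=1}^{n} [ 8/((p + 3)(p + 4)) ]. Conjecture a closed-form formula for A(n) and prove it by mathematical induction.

We claim A(n) = 2n/(n + 4) for all n ≥ 1.
When n = 1: A(1) = 2/5, and the closed form gives 2/5. They agree.
Inductive step: suppose the statement holds for some p ≥ 1, so A(p) = 2p/(p + 4).
Then A(p+1) = A(p) + (8/((p + 4)(p + 5))) = (2p/(p + 4)) + (8/((p + 4)(p + 5))).
Simplifying, A(p+1) = 2(p + 1)/(p + 5) = 2(p+1)/((p+1) + 4),
which is the closed form with n = p+1.
Hence, by induction on n, the claim holds for every n ≥ 1.

A(n) = 2n/(n + 4)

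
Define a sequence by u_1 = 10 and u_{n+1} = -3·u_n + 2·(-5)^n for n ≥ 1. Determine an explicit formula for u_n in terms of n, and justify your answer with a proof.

u_n = 5(-3)^(n - 1) - (-5)^n

Computing the first terms: u_1 = 10, u_2 = -40, u_3 = 170. This suggests u_n = 5(-3)^(n - 1) - (-5)^n.
For the base case n = 1: the formula gives 10 = 10 = u_1.
Inductive step: assume the claim holds for n = k, so u_k = 5(-3)^(k - 1) - (-5)^k.
Then u_{k+1} = -3·u_k + 2·(-5)^k = -3·(5(-3)^(k - 1) - (-5)^k) + 2·(-5)^k = 5(-3)^k - (-5)^(k + 1) = 5(-3)^((k+1) - 1) - (-5)^(k+1),
which is the claimed formula at n = k+1.
Hence, by induction on n, the claim holds for every n ≥ 1.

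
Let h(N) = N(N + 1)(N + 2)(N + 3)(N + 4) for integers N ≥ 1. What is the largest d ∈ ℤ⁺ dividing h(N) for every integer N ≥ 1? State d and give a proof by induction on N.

Computing the first values: h(1) = 120 and h(2) = 720; gcd(120, 720) = 120, so d ≤ 120.
We prove 120 | N(N + 1)(N + 2)(N + 3)(N + 4) for all N ≥ 1 by induction on N.
When N = 1: h(1) = 120 = 120·(1), so 120 | h(1).
Suppose the result is true for N = m, i.e. 120 | h(m). Then
h(m+1) − h(m) = (m+1)·(m+2)·(m+3)·(m+4)·(m+5) − m·(m+1)·(m+2)·(m+3)·(m+4) = (m+1)·(m+2)·(m+3)·(m+4)·[(m+5) − m] = 5·(m+1)·(m+2)·(m+3)·(m+4). The product of 4 consecutive integers is divisible by (4)! = 24, so h(m+1) − h(m) is divisible by 5·24 = 120. By the inductive hypothesis 120 | h(m), hence 120 | h(m+1).
This completes the induction.
Therefore the largest such d is 120.

d = 120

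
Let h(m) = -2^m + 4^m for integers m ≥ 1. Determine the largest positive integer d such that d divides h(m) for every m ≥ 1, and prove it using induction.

Computing the first values: h(1) = 2 and h(2) = 12; gcd(2, 12) = 2, so d ≤ 2.
We prove 2 | -2^m + 4^m for all m ≥ 1 by induction on m.
Base case (m = 1): h(1) = 2 = 2·(1), so 2 | h(1).
Inductive step: suppose the statement holds for some k ≥ 1, i.e. 2 | h(k). Then
4^{k+1} − 2^{k+1} = 4·4^k − 2·2^k = 4·(4^k − 2^k) + (2)·2^k. The first term is divisible by 2 by the inductive hypothesis, and the second term (2)·2^k is divisible by 2 since 2 | 2. Hence 2 | h(k+1).
By the principle of mathematical induction, the result holds for all m ≥ 1.
Therefore the largest such d is 2.

d = 2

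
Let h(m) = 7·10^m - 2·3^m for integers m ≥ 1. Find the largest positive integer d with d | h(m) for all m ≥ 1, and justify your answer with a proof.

d = 2

Computing the first values: h(1) = 64 and h(2) = 682; gcd(64, 682) = 2, so d ≤ 2.
We prove 2 | 7·10^m - 2·3^m for all m ≥ 1 by induction on m.
Base case (m = 1): h(1) = 64 = 2·(32), so 2 | h(1).
Suppose the result is true for m = p, i.e. 2 | h(p). Then
h(p+1) − 10·h(p) = (7·10^(p+1) - 2·3^(p+1)) − 10·(7·10^p - 2·3^p) = (-2)·3^p·(3 − 10) = (14)·3^p. Since 2 | h(p) by the inductive hypothesis, 2 | 10·h(p); and 2 | 14 since 14 = 2·7. Therefore 2 | h(p+1).
Hence, by induction on m, the claim holds for every m ≥ 1.
Therefore the largest such d is 2.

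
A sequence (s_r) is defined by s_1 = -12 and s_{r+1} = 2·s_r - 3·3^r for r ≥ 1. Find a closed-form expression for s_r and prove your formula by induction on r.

s_r = -3·2^(r - 1) - 3^(r + 1)

Computing the first terms: s_1 = -12, s_2 = -33, s_3 = -93. This suggests s_r = -3·2^(r - 1) - 3^(r + 1).
For the base case r = 1: the formula gives -12 = -12 = s_1.
Inductive step: suppose the statement holds for some k ≥ 1, so s_k = -3·2^(k - 1) - 3^(k + 1).
Then s_{k+1} = 2·s_k - 3·3^k = 2·(-3·2^(k - 1) - 3^(k + 1)) - 3·3^k = -3·2^k - 3^(k + 2) = -3·2^((k+1) - 1) - 3^((k+1) + 1),
which is the claimed formula at r = k+1.
By induction, the statement is established for all r ≥ 1.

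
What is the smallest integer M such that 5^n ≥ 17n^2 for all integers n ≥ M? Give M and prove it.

At n = 3: 125 < 153, so the inequality fails and M ≥ 4. We prove 5^n ≥ 17n^2 for all n ≥ 4.
Base case (n = 4): 5^n = 625 and 17n^2 = 272, so 625 ≥ 272.
For the inductive step, assume it holds for an arbitrary r ≥ 4, so 5^r ≥ 17r^2.
Then 5^(r + 1) = 5·(5^r) ≥ 5·(17r^2).
Also, for r ≥ 4 we have 5·(17r^2) ≥ 17(r+1)^2, since 5 ≥ (1 + 1/r)^2 for all r ≥ 4.
Combining, 5^(r + 1) ≥ 17(r+1)^2.
By induction, the statement is established for all n ≥ 4.
Hence the smallest such M is 4.

M = 4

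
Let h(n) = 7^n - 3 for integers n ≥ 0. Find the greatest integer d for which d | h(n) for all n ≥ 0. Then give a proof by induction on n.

d = 2

Computing the first values: h(0) = -2 and h(1) = 4; gcd(-2, 4) = 2, so d ≤ 2.
We prove 2 | 7^n - 3 for all n ≥ 0 by induction on n.
When n = 0: h(0) = -2 = 2·(-1), so 2 | h(0).
Inductive step: suppose the statement holds for some r ≥ 0, i.e. 2 | h(r). Then
h(r+1) = 7^(r+1) - 3 = 7·(7^r - 3) + 18 = 7·h(r) + 18. The first term is divisible by 2 by the inductive hypothesis, and 18 is divisible by 2. Hence 2 | h(r+1).
Hence, by induction on n, the claim holds for every n ≥ 0.
Therefore the largest such d is 2.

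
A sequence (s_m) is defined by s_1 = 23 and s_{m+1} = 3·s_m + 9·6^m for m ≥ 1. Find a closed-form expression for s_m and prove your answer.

s_m = 5·3^(m - 1) + 3·6^m

Computing the first terms: s_1 = 23, s_2 = 123, s_3 = 693. This suggests s_m = 5·3^(m - 1) + 3·6^m.
When m = 1: the formula gives 23 = 23 = s_1.
Inductive step: suppose the statement holds for some p ≥ 1, so s_p = 5·3^(p - 1) + 3·6^p.
Then s_{p+1} = 3·s_p + 9·6^p = 3·(5·3^(p - 1) + 3·6^p) + 9·6^p = 5·3^p + 3·6^(p + 1) = 5·3^((p+1) - 1) + 3·6^(p+1),
which is the claimed formula at m = p+1.
Hence, by induction on m, the claim holds for every m ≥ 1.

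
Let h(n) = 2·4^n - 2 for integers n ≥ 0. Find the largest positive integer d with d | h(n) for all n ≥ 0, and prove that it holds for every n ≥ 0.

Computing the first values: h(0) = 0 and h(1) = 6; gcd(0, 6) = 6, so d ≤ 6.
We prove 6 | 2·4^n - 2 for all n ≥ 0 by induction on n.
Base step (n = 0): h(0) = 0 = 6·(0), so 6 | h(0).
Suppose the result is true for n = p, i.e. 6 | h(p). Then
h(p+1) = 2·4^(p+1) - 2 = 4·(2·4^p - 2) + 6 = 4·h(p) + 6. The first term is divisible by 6 by the inductive hypothesis, and 6 is divisible by 6. Hence 6 | h(p+1).
Hence, by induction on n, the claim holds for every n ≥ 0.
Therefore the largest such d is 6.

d = 6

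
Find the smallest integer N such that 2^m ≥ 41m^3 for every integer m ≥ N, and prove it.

N = 18

At m = 17: 131072 < 201433, so the inequality fails and N ≥ 18. We prove 2^m ≥ 41m^3 for all m ≥ 18.
Base case (m = 18): 2^m = 262144 and 41m^3 = 239112, so 262144 ≥ 239112.
Suppose the result is true for m = k, so 2^k ≥ 41k^3.
Then 2^(k + 1) = 2·(2^k) ≥ 2·(41k^3).
Also, for k ≥ 18 we have 2·(41k^3) ≥ 41(k+1)^3, since 2 ≥ (1 + 1/k)^3 for all k ≥ 18.
Combining, 2^(k + 1) ≥ 41(k+1)^3.
This completes the induction.
Hence the smallest such N is 18.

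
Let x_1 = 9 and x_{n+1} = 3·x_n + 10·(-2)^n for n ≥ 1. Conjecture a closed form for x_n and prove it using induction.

x_n = (-2)^(n + 1) + 5·3^(n - 1)

Computing the first terms: x_1 = 9, x_2 = 7, x_3 = 61. This suggests x_n = (-2)^(n + 1) + 5·3^(n - 1).
When n = 1: the formula gives 9 = 9 = x_1.
Inductive step: suppose the statement holds for some j ≥ 1, so x_j = (-2)^(j + 1) + 5·3^(j - 1).
Then x_{j+1} = 3·x_j + 10·(-2)^j = 3·((-2)^(j + 1) + 5·3^(j - 1)) + 10·(-2)^j = (-2)^(j + 2) + 5·3^j = (-2)^((j+1) + 1) + 5·3^((j+1) - 1),
which is the claimed formula at n = j+1.
Hence, by induction on n, the claim holds for every n ≥ 1.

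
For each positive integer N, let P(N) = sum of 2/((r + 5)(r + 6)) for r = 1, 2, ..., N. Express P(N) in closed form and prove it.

We claim P(N) = N/(3(N + 6)) for all N ≥ 1.
Base step (N = 1): P(1) = 1/21, and the closed form gives 1/21. They agree.
For the inductive step, assume it holds for an arbitrary r ≥ 1, so P(r) = r/(3(r + 6)).
Then P(r+1) = P(r) + (2/((r + 6)(r + 7))) = (r/(3(r + 6))) + (2/((r + 6)(r + 7))).
Simplifying, P(r+1) = (r + 1)/(3(r + 7)) = (r+1)/(3((r+1) + 6)),
which is the closed form with N = r+1.
By the principle of mathematical induction, the result holds for all N ≥ 1.

P(N) = N/(3(N + 6))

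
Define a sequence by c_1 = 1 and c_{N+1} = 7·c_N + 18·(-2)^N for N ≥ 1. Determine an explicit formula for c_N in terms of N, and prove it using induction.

c_N = (-2)^(N + 1) - 3·7^(N - 1)

Computing the first terms: c_1 = 1, c_2 = -29, c_3 = -131. This suggests c_N = (-2)^(N + 1) - 3·7^(N - 1).
When N = 1: the formula gives 1 = 1 = c_1.
Inductive step: suppose the statement holds for some k ≥ 1, so c_k = (-2)^(k + 1) - 3·7^(k - 1).
Then c_{k+1} = 7·c_k + 18·(-2)^k = 7·((-2)^(k + 1) - 3·7^(k - 1)) + 18·(-2)^k = (-2)^(k + 2) - 3·7^k = (-2)^((k+1) + 1) - 3·7^((k+1) - 1),
which is the claimed formula at N = k+1.
This completes the induction.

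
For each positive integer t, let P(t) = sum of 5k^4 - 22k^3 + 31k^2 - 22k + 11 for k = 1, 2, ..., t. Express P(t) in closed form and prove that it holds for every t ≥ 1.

P(t) = t(t^4 - 3t^3 + t^2 - t + 5)

We claim P(t) = t(t^4 - 3t^3 + t^2 - t + 5) for all t ≥ 1.
When t = 1: P(1) = 3, and the closed form gives 3. They agree.
Inductive step: assume the claim holds for t = k, so P(k) = k(k^4 - 3k^3 + k^2 - k + 5).
Then P(k+1) = P(k) + (5k^4 - 2k^3 - 5k^2 - 6k + 3) = (k(k^4 - 3k^3 + k^2 - k + 5)) + (5k^4 - 2k^3 - 5k^2 - 6k + 3).
Simplifying, P(k+1) = (k + 1)(k^4 + k^3 - 2k^2 - 4k + 3) = (k+1)((k+1)^4 - 3(k+1)^3 + (k+1)^2 - (k+1) + 5),
which is the closed form with t = k+1.
By induction, the statement is established for all t ≥ 1.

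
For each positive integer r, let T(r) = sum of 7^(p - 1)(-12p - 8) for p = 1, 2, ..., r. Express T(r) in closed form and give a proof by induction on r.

We claim T(r) = -7^r(2r + 1) + 1 for all r ≥ 1.
Base case (r = 1): T(1) = -20, and the closed form gives -20. They agree.
Inductive step: assume the claim holds for r = p, so T(p) = -7^p(2p + 1) + 1.
Then T(p+1) = T(p) + (7^p(-12p - 20)) = (-7^p(2p + 1) + 1) + (7^p(-12p - 20)).
Simplifying, T(p+1) = -14·7^p·p - 21·7^p + 1 = -7^(p+1)(2(p+1) + 1) + 1,
which is the closed form with r = p+1.
This completes the induction.

T(r) = -7^r(2r + 1) + 1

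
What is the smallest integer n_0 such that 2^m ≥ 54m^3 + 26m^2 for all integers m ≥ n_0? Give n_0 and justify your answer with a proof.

At m = 18: 262144 < 323352, so the inequality fails and n_0 ≥ 19. We prove 2^m ≥ 54m^3 + 26m^2 for all m ≥ 19.
Base case (m = 19): 2^m = 524288 and 54m^3 + 26m^2 = 379772, so 524288 ≥ 379772.
For the inductive step, assume it holds for an arbitrary r ≥ 19, so 2^r ≥ 54r^3 + 26r^2.
Then 2^(r + 1) = 2·(2^r) ≥ 2·(54r^3 + 26r^2).
Also, for r ≥ 19 we have 2·(54r^3 + 26r^2) ≥ 54(r+1)^3 + 26(r+1)^2, since 2·(54r^3 + 26r^2) − (54(r+1)^3 + 26(r+1)^2) = 54r^3 - 136r^2 - 214r - 80, which is nonnegative for all r ≥ 19.
Combining, 2^(r + 1) ≥ 54(r+1)^3 + 26(r+1)^2.
By the principle of mathematical induction, the result holds for all m ≥ 19.
Hence the smallest such n_0 is 19.

n_0 = 19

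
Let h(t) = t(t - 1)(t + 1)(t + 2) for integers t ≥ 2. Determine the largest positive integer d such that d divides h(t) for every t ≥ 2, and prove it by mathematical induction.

d = 24

Computing the first values: h(2) = 24 and h(3) = 120; gcd(24, 120) = 24, so d ≤ 24.
We prove 24 | t(t - 1)(t + 1)(t + 2) for all t ≥ 2 by induction on t.
Base case (t = 2): h(2) = 24 = 24·(1), so 24 | h(2).
Suppose the result is true for t = j, i.e. 24 | h(j). Then
h(j+1) − h(j) = j·(j+1)·(j+2)·(j+3) − (j-1)·j·(j+1)·(j+2) = j·(j+1)·(j+2)·[(j+3) − (j-1)] = 4·j·(j+1)·(j+2). The product of 3 consecutive integers is divisible by (3)! = 6, so h(j+1) − h(j) is divisible by 4·6 = 24. By the inductive hypothesis 24 | h(j), hence 24 | h(j+1).
This completes the induction.
Therefore the largest such d is 24.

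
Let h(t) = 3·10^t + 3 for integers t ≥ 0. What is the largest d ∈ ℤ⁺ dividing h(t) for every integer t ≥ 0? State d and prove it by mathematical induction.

d = 3

Computing the first values: h(0) = 6 and h(1) = 33; gcd(6, 33) = 3, so d ≤ 3.
We prove 3 | 3·10^t + 3 for all t ≥ 0 by induction on t.
When t = 0: h(0) = 6 = 3·(2), so 3 | h(0).
For the inductive step, assume it holds for an arbitrary j ≥ 0, i.e. 3 | h(j). Then
h(j+1) = 3·10^(j+1) + 3 = 10·(3·10^j + 3) - 27 = 10·h(j) - 27. The first term is divisible by 3 by the inductive hypothesis, and -27 is divisible by 3. Hence 3 | h(j+1).
This completes the induction.
Therefore the largest such d is 3.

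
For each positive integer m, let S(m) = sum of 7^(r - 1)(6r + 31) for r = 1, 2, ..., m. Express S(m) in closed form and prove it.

S(m) = 7^m(m + 5) - 5

We claim S(m) = 7^m(m + 5) - 5 for all m ≥ 1.
When m = 1: S(1) = 37, and the closed form gives 37. They agree.
Suppose the result is true for m = r, so S(r) = 7^r(r + 5) - 5.
Then S(r+1) = S(r) + (7^r(6r + 37)) = (7^r(r + 5) - 5) + (7^r(6r + 37)).
Simplifying, S(r+1) = 7·7^r·r + 42·7^r - 5 = 7^(r+1)((r+1) + 5) - 5,
which is the closed form with m = r+1.
By the principle of mathematical induction, the result holds for all m ≥ 1.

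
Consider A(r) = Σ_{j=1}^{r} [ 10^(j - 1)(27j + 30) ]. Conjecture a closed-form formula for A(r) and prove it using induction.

We claim A(r) = 3·10^r(r + 1) - 3 for all r ≥ 1.
When r = 1: A(1) = 57, and the closed form gives 57. They agree.
Inductive step: suppose the statement holds for some j ≥ 1, so A(j) = 3·10^j(j + 1) - 3.
Then A(j+1) = A(j) + (10^j(27j + 57)) = (3·10^j(j + 1) - 3) + (10^j(27j + 57)).
Simplifying, A(j+1) = 30·10^j·j + 60·10^j - 3 = 3·10^(j+1)((j+1) + 1) - 3,
which is the closed form with r = j+1.
This completes the induction.

A(r) = 3·10^r(r + 1) - 3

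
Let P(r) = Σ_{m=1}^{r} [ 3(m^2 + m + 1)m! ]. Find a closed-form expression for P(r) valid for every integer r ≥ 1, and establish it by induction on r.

We claim P(r) = (3r + 3)(r + 1)! - 3 for all r ≥ 1.
Base case (r = 1): P(1) = 9, and the closed form gives 9. They agree.
Inductive step: assume the claim holds for r = m, so P(m) = (3m + 3)(m + 1)! - 3.
Then P(m+1) = P(m) + (3(m^2 + 3m + 3)(m + 1)!) = ((3m + 3)(m + 1)! - 3) + (3(m^2 + 3m + 3)(m + 1)!).
Simplifying, P(m+1) = (3(m+1) + 3)((m+1) + 1)! - 3,
which is the closed form with r = m+1.
By the principle of mathematical induction, the result holds for all r ≥ 1.

P(r) = (3r + 3)(r + 1)! - 3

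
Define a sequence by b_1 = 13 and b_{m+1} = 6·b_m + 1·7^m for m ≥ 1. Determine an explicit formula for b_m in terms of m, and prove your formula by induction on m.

b_m = 6^m + 7^m

Computing the first terms: b_1 = 13, b_2 = 85, b_3 = 559. This suggests b_m = 6^m + 7^m.
For the base case m = 1: the formula gives 13 = 13 = b_1.
Inductive step: assume the claim holds for m = j, so b_j = 6^j + 7^j.
Then b_{j+1} = 6·b_j + 1·7^j = 6·(6^j + 7^j) + 1·7^j = 6^(j + 1) + 7^(j + 1),
which is the claimed formula at m = j+1.
By the principle of mathematical induction, the result holds for all m ≥ 1.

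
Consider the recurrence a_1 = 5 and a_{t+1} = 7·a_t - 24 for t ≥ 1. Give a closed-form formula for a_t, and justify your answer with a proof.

a_t = 7^(t - 1) + 4

Computing the first terms: a_1 = 5, a_2 = 11, a_3 = 53. This suggests a_t = 7^(t - 1) + 4.
For the base case t = 1: the formula gives 5 = 5 = a_1.
Inductive step: suppose the statement holds for some k ≥ 1, so a_k = 7^(k - 1) + 4.
Then a_{k+1} = 7·a_k - 24 = 7·(7^(k - 1) + 4) - 24 = 7^k + 4 = 7^((k+1) - 1) + 4,
which is the claimed formula at t = k+1.
By the principle of mathematical induction, the result holds for all t ≥ 1.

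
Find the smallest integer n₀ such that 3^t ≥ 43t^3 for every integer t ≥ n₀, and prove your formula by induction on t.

n₀ = 10

At t = 9: 19683 < 31347, so the inequality fails and n₀ ≥ 10. We prove 3^t ≥ 43t^3 for all t ≥ 10.
Base step (t = 10): 3^t = 59049 and 43t^3 = 43000, so 59049 ≥ 43000.
Suppose the result is true for t = k, so 3^k ≥ 43k^3.
Then 3^(k + 1) = 3·(3^k) ≥ 3·(43k^3).
Also, for k ≥ 10 we have 3·(43k^3) ≥ 43(k+1)^3, since 3 ≥ (1 + 1/k)^3 for all k ≥ 10.
Combining, 3^(k + 1) ≥ 43(k+1)^3.
This completes the induction.
Hence the smallest such n₀ is 10.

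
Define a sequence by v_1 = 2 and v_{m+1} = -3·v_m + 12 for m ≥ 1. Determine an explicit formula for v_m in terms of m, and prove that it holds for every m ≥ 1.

v_m = -(-3)^(m - 1) + 3

Computing the first terms: v_1 = 2, v_2 = 6, v_3 = -6. This suggests v_m = -(-3)^(m - 1) + 3.
Base case (m = 1): the formula gives 2 = 2 = v_1.
Suppose the result is true for m = p, so v_p = -(-3)^(p - 1) + 3.
Then v_{p+1} = -3·v_p + 12 = -3·(-(-3)^(p - 1) + 3) + 12 = -(-3)^p + 3 = -(-3)^((p+1) - 1) + 3,
which is the claimed formula at m = p+1.
Hence, by induction on m, the claim holds for every m ≥ 1.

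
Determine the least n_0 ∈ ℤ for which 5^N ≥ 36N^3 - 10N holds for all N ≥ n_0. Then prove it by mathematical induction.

n_0 = 6

At N = 5: 3125 < 4450, so the inequality fails and n_0 ≥ 6. We prove 5^N ≥ 36N^3 - 10N for all N ≥ 6.
Base step (N = 6): 5^N = 15625 and 36N^3 - 10N = 7716, so 15625 ≥ 7716.
Suppose the result is true for N = k, so 5^k ≥ 36k^3 - 10k.
Then 5^(k + 1) = 5·(5^k) ≥ 5·(36k^3 - 10k).
Also, for k ≥ 6 we have 5·(36k^3 - 10k) ≥ 36(k+1)^3 - 10(k+1), since 5·(36k^3 - 10k) − (36(k+1)^3 - 10(k+1)) = 144k^3 - 108k^2 - 148k - 26, which is nonnegative for all k ≥ 6.
Combining, 5^(k + 1) ≥ 36(k+1)^3 - 10(k+1).
Hence, by induction on N, the claim holds for every N ≥ 6.
Hence the smallest such n_0 is 6.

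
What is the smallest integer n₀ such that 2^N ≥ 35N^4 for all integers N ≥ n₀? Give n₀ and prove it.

n₀ = 24

At N = 23: 8388608 < 9794435, so the inequality fails and n₀ ≥ 24. We prove 2^N ≥ 35N^4 for all N ≥ 24.
For the base case N = 24: 2^N = 16777216 and 35N^4 = 11612160, so 16777216 ≥ 11612160.
Inductive step: assume the claim holds for N = k, so 2^k ≥ 35k^4.
Then 2^(k + 1) = 2·(2^k) ≥ 2·(35k^4).
Also, for k ≥ 24 we have 2·(35k^4) ≥ 35(k+1)^4, since 2 ≥ (1 + 1/k)^4 for all k ≥ 24.
Combining, 2^(k + 1) ≥ 35(k+1)^4.
Hence, by induction on N, the claim holds for every N ≥ 24.
Hence the smallest such n₀ is 24.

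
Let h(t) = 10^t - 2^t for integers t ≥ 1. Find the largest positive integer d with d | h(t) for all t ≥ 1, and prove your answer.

Computing the first values: h(1) = 8 and h(2) = 96; gcd(8, 96) = 8, so d ≤ 8.
We prove 8 | 10^t - 2^t for all t ≥ 1 by induction on t.
Base step (t = 1): h(1) = 8 = 8·(1), so 8 | h(1).
Suppose the result is true for t = j, i.e. 8 | h(j). Then
10^{j+1} − 2^{j+1} = 10·10^j − 2·2^j = 10·(10^j − 2^j) + (8)·2^j. The first term is divisible by 8 by the inductive hypothesis, and the second term (8)·2^j is divisible by 8 since 8 | 8. Hence 8 | h(j+1).
By the principle of mathematical induction, the result holds for all t ≥ 1.
Therefore the largest such d is 8.

d = 8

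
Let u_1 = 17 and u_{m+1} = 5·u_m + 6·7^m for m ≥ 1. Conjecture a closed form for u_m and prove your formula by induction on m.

Computing the first terms: u_1 = 17, u_2 = 127, u_3 = 929. This suggests u_m = -4·5^(m - 1) + 3·7^m.
Base step (m = 1): the formula gives 17 = 17 = u_1.
For the inductive step, assume it holds for an arbitrary j ≥ 1, so u_j = -4·5^(j - 1) + 3·7^j.
Then u_{j+1} = 5·u_j + 6·7^j = 5·(-4·5^(j - 1) + 3·7^j) + 6·7^j = -4·5^j + 3·7^(j + 1) = -4·5^((j+1) - 1) + 3·7^(j+1),
which is the claimed formula at m = j+1.
By the principle of mathematical induction, the result holds for all m ≥ 1.

u_m = -4·5^(m - 1) + 3·7^m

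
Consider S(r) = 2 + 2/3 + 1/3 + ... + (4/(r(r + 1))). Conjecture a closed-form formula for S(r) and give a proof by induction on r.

We claim S(r) = 4r/(r + 1) for all r ≥ 1.
When r = 1: S(1) = 2, and the closed form gives 2. They agree.
For the inductive step, assume it holds for an arbitrary i ≥ 1, so S(i) = 4i/(i + 1).
Then S(i+1) = S(i) + (4/((i + 1)(i + 2))) = (4i/(i + 1)) + (4/((i + 1)(i + 2))).
Simplifying, S(i+1) = 4(i + 1)/(i + 2) = 4(i+1)/((i+1) + 1),
which is the closed form with r = i+1.
This completes the induction.

S(r) = 4r/(r + 1)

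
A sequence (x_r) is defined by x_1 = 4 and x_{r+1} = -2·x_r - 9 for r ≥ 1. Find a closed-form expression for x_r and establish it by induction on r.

x_r = 7(-2)^(r - 1) - 3

Computing the first terms: x_1 = 4, x_2 = -17, x_3 = 25. This suggests x_r = 7(-2)^(r - 1) - 3.
When r = 1: the formula gives 4 = 4 = x_1.
Inductive step: assume the claim holds for r = p, so x_p = 7(-2)^(p - 1) - 3.
Then x_{p+1} = -2·x_p - 9 = -2·(7(-2)^(p - 1) - 3) - 9 = 7(-2)^p - 3 = 7(-2)^((p+1) - 1) - 3,
which is the claimed formula at r = p+1.
This completes the induction.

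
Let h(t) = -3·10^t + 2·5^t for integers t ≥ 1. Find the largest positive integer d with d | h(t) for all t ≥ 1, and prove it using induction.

Computing the first values: h(1) = -20 and h(2) = -250; gcd(-20, -250) = 10, so d ≤ 10.
We prove 10 | -3·10^t + 2·5^t for all t ≥ 1 by induction on t.
Base step (t = 1): h(1) = -20 = 10·(-2), so 10 | h(1).
For the inductive step, assume it holds for an arbitrary j ≥ 1, i.e. 10 | h(j). Then
h(j+1) − 10·h(j) = (-3·10^(j+1) + 2·5^(j+1)) − 10·(-3·10^j + 2·5^j) = (2)·5^j·(5 − 10) = (-10)·5^j. Since 10 | h(j) by the inductive hypothesis, 10 | 10·h(j); and 10 | -10 since -10 = 10·-1. Therefore 10 | h(j+1).
By induction, the statement is established for all t ≥ 1.
Therefore the largest such d is 10.

d = 10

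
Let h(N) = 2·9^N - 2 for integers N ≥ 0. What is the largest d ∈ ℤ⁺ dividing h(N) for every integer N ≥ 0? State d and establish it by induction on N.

d = 16

Computing the first values: h(0) = 0 and h(1) = 16; gcd(0, 16) = 16, so d ≤ 16.
We prove 16 | 2·9^N - 2 for all N ≥ 0 by induction on N.
Base case (N = 0): h(0) = 0 = 16·(0), so 16 | h(0).
For the inductive step, assume it holds for an arbitrary p ≥ 0, i.e. 16 | h(p). Then
h(p+1) = 2·9^(p+1) - 2 = 9·(2·9^p - 2) + 16 = 9·h(p) + 16. The first term is divisible by 16 by the inductive hypothesis, and 16 is divisible by 16. Hence 16 | h(p+1).
This completes the induction.
Therefore the largest such d is 16.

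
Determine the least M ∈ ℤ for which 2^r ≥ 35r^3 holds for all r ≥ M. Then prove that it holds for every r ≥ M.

M = 18

At r = 17: 131072 < 171955, so the inequality fails and M ≥ 18. We prove 2^r ≥ 35r^3 for all r ≥ 18.
When r = 18: 2^r = 262144 and 35r^3 = 204120, so 262144 ≥ 204120.
Suppose the result is true for r = m, so 2^m ≥ 35m^3.
Then 2^(m + 1) = 2·(2^m) ≥ 2·(35m^3).
Also, for m ≥ 18 we have 2·(35m^3) ≥ 35(m+1)^3, since 2 ≥ (1 + 1/m)^3 for all m ≥ 18.
Combining, 2^(m + 1) ≥ 35(m+1)^3.
By induction, the statement is established for all r ≥ 18.
Hence the smallest such M is 18.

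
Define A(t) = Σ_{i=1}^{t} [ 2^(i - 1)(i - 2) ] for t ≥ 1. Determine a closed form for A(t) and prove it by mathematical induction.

A(t) = 2^t(t - 3) + 3

We claim A(t) = 2^t(t - 3) + 3 for all t ≥ 1.
For the base case t = 1: A(1) = -1, and the closed form gives -1. They agree.
Suppose the result is true for t = i, so A(i) = 2^i(i - 3) + 3.
Then A(i+1) = A(i) + (2^i(i - 1)) = (2^i(i - 3) + 3) + (2^i(i - 1)).
Simplifying, A(i+1) = 2^(i + 1)i - 2^(i + 2) + 3 = 2^(i+1)((i+1) - 3) + 3,
which is the closed form with t = i+1.
Hence, by induction on t, the claim holds for every t ≥ 1.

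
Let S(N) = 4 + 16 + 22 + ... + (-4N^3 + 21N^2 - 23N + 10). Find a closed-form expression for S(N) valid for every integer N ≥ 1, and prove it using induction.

We claim S(N) = -N(N^3 - 5N^2 + 2N - 2) for all N ≥ 1.
Base case (N = 1): S(1) = 4, and the closed form gives 4. They agree.
Suppose the result is true for N = k, so S(k) = k(-k^3 + 5k^2 - 2k + 2).
Then S(k+1) = S(k) + (-4k^3 + 9k^2 + 7k + 4) = (k(-k^3 + 5k^2 - 2k + 2)) + (-4k^3 + 9k^2 + 7k + 4).
Simplifying, S(k+1) = -(k + 1)(k^3 - 2k^2 - 5k - 4) = -(k+1)((k+1)^3 - 5(k+1)^2 + 2(k+1) - 2),
which is the closed form with N = k+1.
By induction, the statement is established for all N ≥ 1.

S(N) = -N(N^3 - 5N^2 + 2N - 2)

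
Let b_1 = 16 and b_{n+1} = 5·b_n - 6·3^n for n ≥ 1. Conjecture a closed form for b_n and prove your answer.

b_n = 3^(n + 1) + 7·5^(n - 1)

Computing the first terms: b_1 = 16, b_2 = 62, b_3 = 256. This suggests b_n = 3^(n + 1) + 7·5^(n - 1).
Base step (n = 1): the formula gives 16 = 16 = b_1.
For the inductive step, assume it holds for an arbitrary p ≥ 1, so b_p = 3^(p + 1) + 7·5^(p - 1).
Then b_{p+1} = 5·b_p - 6·3^p = 5·(3^(p + 1) + 7·5^(p - 1)) - 6·3^p = 3^(p + 2) + 7·5^p = 3^((p+1) + 1) + 7·5^((p+1) - 1),
which is the claimed formula at n = p+1.
Hence, by induction on n, the claim holds for every n ≥ 1.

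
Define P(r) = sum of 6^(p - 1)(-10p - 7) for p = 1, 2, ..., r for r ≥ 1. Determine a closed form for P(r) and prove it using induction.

P(r) = -6^r(2r + 1) + 1

We claim P(r) = -6^r(2r + 1) + 1 for all r ≥ 1.
For the base case r = 1: P(1) = -17, and the closed form gives -17. They agree.
Inductive step: assume the claim holds for r = p, so P(p) = -6^p(2p + 1) + 1.
Then P(p+1) = P(p) + (6^p(-10p - 17)) = (-6^p(2p + 1) + 1) + (6^p(-10p - 17)).
Simplifying, P(p+1) = -12·6^p·p - 18·6^p + 1 = -6^(p+1)(2(p+1) + 1) + 1,
which is the closed form with r = p+1.
This completes the induction.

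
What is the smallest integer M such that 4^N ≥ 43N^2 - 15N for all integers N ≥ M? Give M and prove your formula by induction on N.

At N = 4: 256 < 628, so the inequality fails and M ≥ 5. We prove 4^N ≥ 43N^2 - 15N for all N ≥ 5.
When N = 5: 4^N = 1024 and 43N^2 - 15N = 1000, so 1024 ≥ 1000.
Suppose the result is true for N = k, so 4^k ≥ 43k^2 - 15k.
Then 4^(k + 1) = 4·(4^k) ≥ 4·(43k^2 - 15k).
Also, for k ≥ 5 we have 4·(43k^2 - 15k) ≥ 43(k+1)^2 - 15(k+1), since 4·(43k^2 - 15k) − (43(k+1)^2 - 15(k+1)) = 129k^2 - 131k - 28, which is nonnegative for all k ≥ 5.
Combining, 4^(k + 1) ≥ 43(k+1)^2 - 15(k+1).
Hence, by induction on N, the claim holds for every N ≥ 5.
Hence the smallest such M is 5.

M = 5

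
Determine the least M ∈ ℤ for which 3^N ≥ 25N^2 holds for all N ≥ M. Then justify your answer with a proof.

At N = 6: 729 < 900, so the inequality fails and M ≥ 7. We prove 3^N ≥ 25N^2 for all N ≥ 7.
Base step (N = 7): 3^N = 2187 and 25N^2 = 1225, so 2187 ≥ 1225.
Inductive step: suppose the statement holds for some i ≥ 7, so 3^i ≥ 25i^2.
Then 3^(i + 1) = 3·(3^i) ≥ 3·(25i^2).
Also, for i ≥ 7 we have 3·(25i^2) ≥ 25(i+1)^2, since 3 ≥ (1 + 1/i)^2 for all i ≥ 7.
Combining, 3^(i + 1) ≥ 25(i+1)^2.
By the principle of mathematical induction, the result holds for all N ≥ 7.
Hence the smallest such M is 7.

M = 7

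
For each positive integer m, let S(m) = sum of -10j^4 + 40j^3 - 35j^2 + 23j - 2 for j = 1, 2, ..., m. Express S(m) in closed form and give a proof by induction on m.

We claim S(m) = -m(2m^4 - 5m^3 - 5m^2 - 4m - 4) for all m ≥ 1.
When m = 1: S(1) = 16, and the closed form gives 16. They agree.
Inductive step: assume the claim holds for m = j, so S(j) = j(-2j^4 + 5j^3 + 5j^2 + 4j + 4).
Then S(j+1) = S(j) + (-10j^4 + 25j^2 + 33j + 16) = (j(-2j^4 + 5j^3 + 5j^2 + 4j + 4)) + (-10j^4 + 25j^2 + 33j + 16).
Simplifying, S(j+1) = -(j + 1)(2j^4 + 3j^3 - 8j^2 - 21j - 16) = -(j+1)(2(j+1)^4 - 5(j+1)^3 - 5(j+1)^2 - 4(j+1) - 4),
which is the closed form with m = j+1.
By induction, the statement is established for all m ≥ 1.

S(m) = -m(2m^4 - 5m^3 - 5m^2 - 4m - 4)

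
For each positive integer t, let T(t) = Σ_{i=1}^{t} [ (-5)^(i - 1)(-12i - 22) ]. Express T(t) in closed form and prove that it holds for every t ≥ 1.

T(t) = 2(-5)^t(t + 2) - 4

We claim T(t) = 2(-5)^t(t + 2) - 4 for all t ≥ 1.
Base case (t = 1): T(1) = -34, and the closed form gives -34. They agree.
Suppose the result is true for t = i, so T(i) = 2(-5)^i(i + 2) - 4.
Then T(i+1) = T(i) + ((-5)^i(-12i - 34)) = (2(-5)^i(i + 2) - 4) + ((-5)^i(-12i - 34)).
Simplifying, T(i+1) = -10(-5)^i·i - 30(-5)^i - 4 = 2(-5)^(i+1)((i+1) + 2) - 4,
which is the closed form with t = i+1.
By the principle of mathematical induction, the result holds for all t ≥ 1.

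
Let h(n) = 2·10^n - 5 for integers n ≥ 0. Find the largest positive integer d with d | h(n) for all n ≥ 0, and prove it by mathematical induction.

d = 3

Computing the first values: h(0) = -3 and h(1) = 15; gcd(-3, 15) = 3, so d ≤ 3.
We prove 3 | 2·10^n - 5 for all n ≥ 0 by induction on n.
For the base case n = 0: h(0) = -3 = 3·(-1), so 3 | h(0).
Inductive step: suppose the statement holds for some r ≥ 0, i.e. 3 | h(r). Then
h(r+1) = 2·10^(r+1) - 5 = 10·(2·10^r - 5) + 45 = 10·h(r) + 45. The first term is divisible by 3 by the inductive hypothesis, and 45 is divisible by 3. Hence 3 | h(r+1).
By the principle of mathematical induction, the result holds for all n ≥ 0.
Therefore the largest such d is 3.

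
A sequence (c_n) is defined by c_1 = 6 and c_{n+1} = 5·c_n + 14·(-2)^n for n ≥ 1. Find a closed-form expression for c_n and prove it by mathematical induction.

Computing the first terms: c_1 = 6, c_2 = 2, c_3 = 66. This suggests c_n = (-2)^(n + 1) + 2·5^(n - 1).
Base step (n = 1): the formula gives 6 = 6 = c_1.
Inductive step: assume the claim holds for n = r, so c_r = (-2)^(r + 1) + 2·5^(r - 1).
Then c_{r+1} = 5·c_r + 14·(-2)^r = 5·((-2)^(r + 1) + 2·5^(r - 1)) + 14·(-2)^r = (-2)^(r + 2) + 2·5^r = (-2)^((r+1) + 1) + 2·5^((r+1) - 1),
which is the claimed formula at n = r+1.
Hence, by induction on n, the claim holds for every n ≥ 1.

c_n = (-2)^(n + 1) + 2·5^(n - 1)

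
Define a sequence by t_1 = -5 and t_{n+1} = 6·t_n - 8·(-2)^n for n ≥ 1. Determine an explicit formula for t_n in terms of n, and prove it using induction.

Computing the first terms: t_1 = -5, t_2 = -14, t_3 = -116. This suggests t_n = (-2)^n - 3·6^(n - 1).
Base step (n = 1): the formula gives -5 = -5 = t_1.
Suppose the result is true for n = k, so t_k = (-2)^k - 3·6^(k - 1).
Then t_{k+1} = 6·t_k - 8·(-2)^k = 6·((-2)^k - 3·6^(k - 1)) - 8·(-2)^k = (-2)^(k + 1) - 3·6^k = (-2)^(k+1) - 3·6^((k+1) - 1),
which is the claimed formula at n = k+1.
By the principle of mathematical induction, the result holds for all n ≥ 1.

t_n = (-2)^n - 3·6^(n - 1)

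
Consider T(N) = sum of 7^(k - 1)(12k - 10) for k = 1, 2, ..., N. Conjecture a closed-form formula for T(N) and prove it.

T(N) = 2·7^N(N - 1) + 2

We claim T(N) = 2·7^N(N - 1) + 2 for all N ≥ 1.
For the base case N = 1: T(1) = 2, and the closed form gives 2. They agree.
Inductive step: assume the claim holds for N = k, so T(k) = 2·7^k(k - 1) + 2.
Then T(k+1) = T(k) + (7^k(12k + 2)) = (2·7^k(k - 1) + 2) + (7^k(12k + 2)).
Simplifying, T(k+1) = 14·7^k·k + 2 = 2·7^(k+1)((k+1) - 1) + 2,
which is the closed form with N = k+1.
Hence, by induction on N, the claim holds for every N ≥ 1.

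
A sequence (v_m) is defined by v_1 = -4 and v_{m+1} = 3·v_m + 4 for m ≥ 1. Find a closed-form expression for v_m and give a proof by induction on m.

v_m = -2·3^(m - 1) - 2

Computing the first terms: v_1 = -4, v_2 = -8, v_3 = -20. This suggests v_m = -2·3^(m - 1) - 2.
Base case (m = 1): the formula gives -4 = -4 = v_1.
Suppose the result is true for m = j, so v_j = -2·3^(j - 1) - 2.
Then v_{j+1} = 3·v_j + 4 = 3·(-2·3^(j - 1) - 2) + 4 = -2·3^j - 2 = -2·3^((j+1) - 1) - 2,
which is the claimed formula at m = j+1.
This completes the induction.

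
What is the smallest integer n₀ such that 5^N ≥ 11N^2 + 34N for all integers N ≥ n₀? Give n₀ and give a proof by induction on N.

At N = 3: 125 < 201, so the inequality fails and n₀ ≥ 4. We prove 5^N ≥ 11N^2 + 34N for all N ≥ 4.
Base step (N = 4): 5^N = 625 and 11N^2 + 34N = 312, so 625 ≥ 312.
Inductive step: assume the claim holds for N = p, so 5^p ≥ 11p^2 + 34p.
Then 5^(p + 1) = 5·(5^p) ≥ 5·(11p^2 + 34p).
Also, for p ≥ 4 we have 5·(11p^2 + 34p) ≥ 11(p+1)^2 + 34(p+1), since 5·(11p^2 + 34p) − (11(p+1)^2 + 34(p+1)) = 44p^2 + 114p - 45, which is nonnegative for all p ≥ 4.
Combining, 5^(p + 1) ≥ 11(p+1)^2 + 34(p+1).
By the principle of mathematical induction, the result holds for all N ≥ 4.
Hence the smallest such n₀ is 4.

n₀ = 4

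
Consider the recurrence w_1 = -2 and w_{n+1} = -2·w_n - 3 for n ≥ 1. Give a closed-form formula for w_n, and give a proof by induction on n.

Computing the first terms: w_1 = -2, w_2 = 1, w_3 = -5. This suggests w_n = -(-2)^(n - 1) - 1.
Base step (n = 1): the formula gives -2 = -2 = w_1.
For the inductive step, assume it holds for an arbitrary p ≥ 1, so w_p = -(-2)^(p - 1) - 1.
Then w_{p+1} = -2·w_p - 3 = -2·(-(-2)^(p - 1) - 1) - 3 = -(-2)^p - 1 = -(-2)^((p+1) - 1) - 1,
which is the claimed formula at n = p+1.
This completes the induction.

w_n = -(-2)^(n - 1) - 1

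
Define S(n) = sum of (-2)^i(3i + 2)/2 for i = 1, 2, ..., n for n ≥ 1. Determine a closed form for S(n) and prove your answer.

We claim S(n) = (-2)^n(n + 1) - 1 for all n ≥ 1.
Base case (n = 1): S(1) = -5, and the closed form gives -5. They agree.
Inductive step: suppose the statement holds for some i ≥ 1, so S(i) = (-2)^i(i + 1) - 1.
Then S(i+1) = S(i) + ((-2)^i(-3i - 5)) = ((-2)^i(i + 1) - 1) + ((-2)^i(-3i - 5)).
Simplifying, S(i+1) = -2(-2)^i·i - 4(-2)^i - 1 = (-2)^(i+1)((i+1) + 1) - 1,
which is the closed form with n = i+1.
Hence, by induction on n, the claim holds for every n ≥ 1.

S(n) = (-2)^n(n + 1) - 1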